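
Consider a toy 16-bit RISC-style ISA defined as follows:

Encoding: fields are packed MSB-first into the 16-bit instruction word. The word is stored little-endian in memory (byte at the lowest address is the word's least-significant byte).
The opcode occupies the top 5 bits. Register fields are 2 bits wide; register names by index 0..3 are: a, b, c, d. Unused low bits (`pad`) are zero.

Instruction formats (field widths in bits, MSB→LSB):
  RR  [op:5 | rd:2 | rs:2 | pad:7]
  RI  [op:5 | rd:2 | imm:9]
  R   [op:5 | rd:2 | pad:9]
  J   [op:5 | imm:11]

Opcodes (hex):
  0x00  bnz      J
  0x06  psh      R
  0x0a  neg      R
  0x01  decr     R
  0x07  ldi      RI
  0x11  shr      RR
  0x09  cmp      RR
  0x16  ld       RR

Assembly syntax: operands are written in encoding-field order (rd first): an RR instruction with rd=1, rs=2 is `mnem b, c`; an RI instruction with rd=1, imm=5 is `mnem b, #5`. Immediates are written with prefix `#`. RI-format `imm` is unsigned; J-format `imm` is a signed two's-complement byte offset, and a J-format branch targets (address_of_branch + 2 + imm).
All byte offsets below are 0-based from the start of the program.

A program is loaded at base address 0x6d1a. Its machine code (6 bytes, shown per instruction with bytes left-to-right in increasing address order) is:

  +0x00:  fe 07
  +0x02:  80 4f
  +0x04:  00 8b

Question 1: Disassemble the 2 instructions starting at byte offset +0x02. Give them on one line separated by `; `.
cmp d, d; shr b, c

@+02  little-endian(80 4f) = 0x4f80
  op=0x4f80>>11=0x9 ⇒ cmp (RR)
  [10:9] rd=3 = d
  [8:7] rs=3 = d
@+04  little-endian(00 8b) = 0x8b00
  op=0x8b00>>11=0x11 ⇒ shr (RR)
  [10:9] rd=1 = b
  [8:7] rs=2 = c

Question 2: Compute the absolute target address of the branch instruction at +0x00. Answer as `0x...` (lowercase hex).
0x6d1a

+0x00: fe 07 ⇒ word 0x07fe (little)
  op=0x07fe>>11=0x0 ⇒ bnz (J)
  [10:0] imm=2046 (s11→-2) = #-2
  target = base 0x6d1a + off 0x00 + 2 + imm -2 = 0x6d1a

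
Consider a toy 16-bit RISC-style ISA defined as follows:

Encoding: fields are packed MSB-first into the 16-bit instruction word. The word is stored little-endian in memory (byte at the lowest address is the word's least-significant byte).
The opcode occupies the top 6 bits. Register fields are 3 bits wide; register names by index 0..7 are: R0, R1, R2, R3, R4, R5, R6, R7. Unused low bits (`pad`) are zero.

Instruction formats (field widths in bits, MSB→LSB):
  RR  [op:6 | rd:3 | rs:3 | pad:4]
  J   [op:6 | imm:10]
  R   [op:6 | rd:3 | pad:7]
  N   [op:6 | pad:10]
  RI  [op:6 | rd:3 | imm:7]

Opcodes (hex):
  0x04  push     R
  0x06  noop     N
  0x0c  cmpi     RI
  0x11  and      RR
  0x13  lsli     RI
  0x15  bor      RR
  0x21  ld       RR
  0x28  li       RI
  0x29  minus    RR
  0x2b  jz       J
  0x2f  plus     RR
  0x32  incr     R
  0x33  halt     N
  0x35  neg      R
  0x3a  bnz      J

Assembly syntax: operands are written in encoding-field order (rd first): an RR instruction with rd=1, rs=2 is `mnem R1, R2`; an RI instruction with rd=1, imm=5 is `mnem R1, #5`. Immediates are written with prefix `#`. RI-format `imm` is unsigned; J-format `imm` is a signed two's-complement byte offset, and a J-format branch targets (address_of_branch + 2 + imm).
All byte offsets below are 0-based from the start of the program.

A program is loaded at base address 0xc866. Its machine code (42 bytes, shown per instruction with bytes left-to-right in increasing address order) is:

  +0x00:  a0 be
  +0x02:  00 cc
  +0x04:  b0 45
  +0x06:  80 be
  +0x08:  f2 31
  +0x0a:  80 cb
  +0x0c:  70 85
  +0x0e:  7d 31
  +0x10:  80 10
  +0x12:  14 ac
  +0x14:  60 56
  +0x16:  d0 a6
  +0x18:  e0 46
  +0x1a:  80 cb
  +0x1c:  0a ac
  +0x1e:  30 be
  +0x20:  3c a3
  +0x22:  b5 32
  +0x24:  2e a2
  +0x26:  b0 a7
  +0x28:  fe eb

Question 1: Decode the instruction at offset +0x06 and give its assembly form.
plus R5, R0

[06] 80 be → 0xbe80
  opcode bits[15:10]=0x2f: plus/RR
  [9:7] rd=5 = R5
  [6:4] rs=0 = R0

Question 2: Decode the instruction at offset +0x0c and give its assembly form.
ld R2, R7

@+0c  little-endian(70 85) = 0x8570
  opcode bits[15:10]=0x21: ld/RR
  rd@[9:7]=0x2 ⇒ R2
  rs@[6:4]=0x7 ⇒ R7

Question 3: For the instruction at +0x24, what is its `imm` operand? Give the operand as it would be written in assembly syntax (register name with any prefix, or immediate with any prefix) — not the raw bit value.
off 0x24: read 2e a2 as little → 0xa22e
  top 6b → 0x28 → li [RI]
  rd@[9:7]=0x4 ⇒ R4
  imm@[6:0]=0x2e ⇒ #46

#46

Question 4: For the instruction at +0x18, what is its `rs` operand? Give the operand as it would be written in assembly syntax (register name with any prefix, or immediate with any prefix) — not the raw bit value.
off 0x18: read e0 46 as little → 0x46e0
  opcode bits[15:10]=0x11: and/RR
  [9:7] rd=5 = R5
  [6:4] rs=6 = R6

R6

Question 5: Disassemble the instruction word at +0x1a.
incr R7

[1a] 80 cb → 0xcb80
  op=0xcb80>>10=0x32 ⇒ incr (R)
  rd@[9:7]=0x7 ⇒ R7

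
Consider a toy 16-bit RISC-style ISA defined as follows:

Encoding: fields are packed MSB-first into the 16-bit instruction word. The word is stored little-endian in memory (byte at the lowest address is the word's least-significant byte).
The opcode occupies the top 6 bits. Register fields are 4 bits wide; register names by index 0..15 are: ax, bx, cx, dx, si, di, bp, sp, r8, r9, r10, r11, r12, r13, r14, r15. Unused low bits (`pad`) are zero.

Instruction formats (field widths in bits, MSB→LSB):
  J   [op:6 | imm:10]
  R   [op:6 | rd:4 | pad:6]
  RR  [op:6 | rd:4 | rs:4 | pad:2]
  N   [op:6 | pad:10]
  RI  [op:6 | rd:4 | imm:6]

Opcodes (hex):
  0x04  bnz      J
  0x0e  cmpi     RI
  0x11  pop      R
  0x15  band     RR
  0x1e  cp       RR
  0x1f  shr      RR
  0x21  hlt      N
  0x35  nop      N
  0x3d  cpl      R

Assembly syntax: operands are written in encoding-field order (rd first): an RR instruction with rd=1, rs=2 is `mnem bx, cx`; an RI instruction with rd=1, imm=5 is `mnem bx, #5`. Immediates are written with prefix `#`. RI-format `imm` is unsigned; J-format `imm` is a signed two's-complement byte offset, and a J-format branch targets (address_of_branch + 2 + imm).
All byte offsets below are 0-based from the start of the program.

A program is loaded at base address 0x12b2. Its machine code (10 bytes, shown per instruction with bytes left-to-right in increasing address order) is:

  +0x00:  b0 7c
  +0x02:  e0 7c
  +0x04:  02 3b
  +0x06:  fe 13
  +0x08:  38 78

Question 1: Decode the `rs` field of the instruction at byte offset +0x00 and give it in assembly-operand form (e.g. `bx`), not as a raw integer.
r12

off 0x00: read b0 7c as little → 0x7cb0
  opcode bits[15:10]=0x1f: shr/RR
  [9:6] rd=2 = cx
  [5:2] rs=12 = r12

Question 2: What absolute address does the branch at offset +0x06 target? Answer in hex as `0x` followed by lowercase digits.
0x12b8

[06] fe 13 → 0x13fe
  op=0x13fe>>10=0x4 ⇒ bnz (J)
  [9:0] imm=1022 (s10→-2) = #-2
  target = base 0x12b2 + off 0x06 + 2 + imm -2 = 0x12b8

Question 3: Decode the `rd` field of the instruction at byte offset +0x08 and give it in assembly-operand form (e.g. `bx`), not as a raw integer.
off 0x08: read 38 78 as little → 0x7838
  opcode bits[15:10]=0x1e: cp/RR
  rd: (w>>6)&0xf=0x0 → ax
  rs: (w>>2)&0xf=0xe → r14

ax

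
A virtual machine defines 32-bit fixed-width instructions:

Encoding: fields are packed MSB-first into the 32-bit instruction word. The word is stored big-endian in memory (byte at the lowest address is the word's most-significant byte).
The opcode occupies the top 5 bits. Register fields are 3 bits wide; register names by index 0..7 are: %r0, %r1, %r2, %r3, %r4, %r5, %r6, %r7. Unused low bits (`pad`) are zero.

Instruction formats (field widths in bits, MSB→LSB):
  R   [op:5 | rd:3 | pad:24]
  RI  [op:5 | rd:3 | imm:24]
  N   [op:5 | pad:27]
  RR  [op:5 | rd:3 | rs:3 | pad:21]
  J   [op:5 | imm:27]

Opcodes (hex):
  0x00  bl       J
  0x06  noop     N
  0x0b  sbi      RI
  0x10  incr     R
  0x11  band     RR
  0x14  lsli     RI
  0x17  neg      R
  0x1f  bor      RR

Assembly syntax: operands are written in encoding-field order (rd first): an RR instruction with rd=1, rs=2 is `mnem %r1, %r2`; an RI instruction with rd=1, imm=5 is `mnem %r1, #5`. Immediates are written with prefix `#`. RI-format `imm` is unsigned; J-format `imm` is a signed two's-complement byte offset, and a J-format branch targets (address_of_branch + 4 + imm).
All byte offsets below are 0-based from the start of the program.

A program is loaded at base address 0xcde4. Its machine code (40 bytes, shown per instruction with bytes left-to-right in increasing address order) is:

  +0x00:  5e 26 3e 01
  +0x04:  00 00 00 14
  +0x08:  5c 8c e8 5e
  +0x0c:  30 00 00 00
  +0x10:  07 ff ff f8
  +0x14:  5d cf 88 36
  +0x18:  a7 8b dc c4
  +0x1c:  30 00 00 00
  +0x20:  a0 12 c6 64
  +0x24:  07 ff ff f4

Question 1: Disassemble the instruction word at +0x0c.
off 0x0c: read 30 00 00 00 as big → 0x30000000
  opcode bits[31:27]=0x6: noop/N

noop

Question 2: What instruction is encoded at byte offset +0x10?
bl #-8

@+10  big-endian(07 ff ff f8) = 0x07fffff8
  op=0x07fffff8>>27=0x0 ⇒ bl (J)
  imm@[26:0]=0x7fffff8 (s27→-8) ⇒ #-8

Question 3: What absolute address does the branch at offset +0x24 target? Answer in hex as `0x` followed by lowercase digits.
0xce00

@+24  big-endian(07 ff ff f4) = 0x07fffff4
  op=0x07fffff4>>27=0x0 ⇒ bl (J)
  [26:0] imm=134217716 (s27→-12) = #-12
  target = base 0xcde4 + off 0x24 + 4 + imm -12 = 0xce00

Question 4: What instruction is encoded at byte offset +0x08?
[08] 5c 8c e8 5e → 0x5c8ce85e
  top 5b → 0xb → sbi [RI]
  [26:24] rd=4 = %r4
  [23:0] imm=9234526 = #9234526

sbi %r4, #9234526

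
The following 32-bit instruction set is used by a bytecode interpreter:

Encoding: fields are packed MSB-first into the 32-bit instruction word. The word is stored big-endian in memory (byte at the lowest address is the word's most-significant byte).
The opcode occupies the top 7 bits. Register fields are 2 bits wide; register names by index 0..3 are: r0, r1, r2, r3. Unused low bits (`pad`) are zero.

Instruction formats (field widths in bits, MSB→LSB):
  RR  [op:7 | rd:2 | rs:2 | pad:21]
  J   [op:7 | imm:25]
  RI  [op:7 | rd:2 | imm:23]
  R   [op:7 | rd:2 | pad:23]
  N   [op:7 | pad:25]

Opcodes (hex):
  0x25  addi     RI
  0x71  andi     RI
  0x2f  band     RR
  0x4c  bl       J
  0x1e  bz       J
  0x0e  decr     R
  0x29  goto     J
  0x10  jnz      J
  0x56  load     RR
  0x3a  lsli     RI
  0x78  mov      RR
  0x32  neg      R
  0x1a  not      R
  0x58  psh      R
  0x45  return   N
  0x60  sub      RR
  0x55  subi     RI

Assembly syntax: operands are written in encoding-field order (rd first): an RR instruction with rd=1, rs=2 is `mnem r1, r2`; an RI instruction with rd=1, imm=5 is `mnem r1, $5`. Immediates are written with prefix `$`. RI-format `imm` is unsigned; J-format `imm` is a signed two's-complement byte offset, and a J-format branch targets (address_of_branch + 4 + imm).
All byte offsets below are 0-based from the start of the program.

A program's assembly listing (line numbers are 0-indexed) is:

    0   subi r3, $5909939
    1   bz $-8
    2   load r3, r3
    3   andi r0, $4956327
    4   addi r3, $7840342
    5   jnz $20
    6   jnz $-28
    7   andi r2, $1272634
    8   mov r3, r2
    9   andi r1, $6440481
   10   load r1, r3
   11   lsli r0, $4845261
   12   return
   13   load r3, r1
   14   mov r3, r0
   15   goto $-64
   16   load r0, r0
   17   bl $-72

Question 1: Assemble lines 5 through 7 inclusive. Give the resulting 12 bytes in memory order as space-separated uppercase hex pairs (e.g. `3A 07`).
line 5 (jnz): pack op=0x10:7|imm=20:25 = 0x20000014; big→ 20 00 00 14
line 6 (jnz): pack op=0x10:7|imm=-28:25 = 0x21ffffe4; big→ 21 ff ff e4
line 7 (andi): pack op=0x71:7|rd=2:2|imm=1272634:23 = 0xe3136b3a; big→ e3 13 6b 3a

20 00 00 14 21 FF FF E4 E3 13 6B 3A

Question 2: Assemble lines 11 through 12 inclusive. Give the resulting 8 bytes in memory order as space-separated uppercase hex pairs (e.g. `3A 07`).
74 49 EE CD 8A 00 00 00

L11: lsli op=0x3a:7|rd=0:2|imm=4845261:23 ⇒ 0x7449eecd ⇒ big 74 49 ee cd
L12: return op=0x45:7|pad=0:25 ⇒ 0x8a000000 ⇒ big 8a 00 00 00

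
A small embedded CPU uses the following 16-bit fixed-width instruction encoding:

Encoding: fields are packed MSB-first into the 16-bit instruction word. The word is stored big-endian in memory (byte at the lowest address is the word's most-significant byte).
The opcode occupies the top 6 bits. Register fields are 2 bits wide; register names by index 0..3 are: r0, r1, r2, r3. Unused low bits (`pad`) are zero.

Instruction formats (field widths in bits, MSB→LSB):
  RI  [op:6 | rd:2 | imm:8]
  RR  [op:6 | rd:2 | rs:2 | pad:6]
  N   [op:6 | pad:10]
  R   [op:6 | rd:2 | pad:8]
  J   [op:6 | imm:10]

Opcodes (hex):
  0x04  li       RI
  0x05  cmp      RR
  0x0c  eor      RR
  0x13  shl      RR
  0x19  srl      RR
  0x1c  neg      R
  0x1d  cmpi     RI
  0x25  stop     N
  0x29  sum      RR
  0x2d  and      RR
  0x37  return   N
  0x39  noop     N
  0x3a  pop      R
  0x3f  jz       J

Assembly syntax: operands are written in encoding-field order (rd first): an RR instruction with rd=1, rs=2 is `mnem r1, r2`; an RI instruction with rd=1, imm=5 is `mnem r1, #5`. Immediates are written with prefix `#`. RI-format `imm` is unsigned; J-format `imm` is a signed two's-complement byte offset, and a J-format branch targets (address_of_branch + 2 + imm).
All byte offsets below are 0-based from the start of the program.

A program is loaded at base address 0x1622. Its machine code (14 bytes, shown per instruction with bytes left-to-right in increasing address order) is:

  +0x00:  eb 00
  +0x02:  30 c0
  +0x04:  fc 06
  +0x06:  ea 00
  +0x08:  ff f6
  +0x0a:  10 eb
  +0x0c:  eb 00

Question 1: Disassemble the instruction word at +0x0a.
[0a] 10 eb → 0x10eb
  op=0x10eb>>10=0x4 ⇒ li (RI)
  rd: (w>>8)&0x3=0x0 → r0
  imm: (w>>0)&0xff=0xeb → #235

li r0, #235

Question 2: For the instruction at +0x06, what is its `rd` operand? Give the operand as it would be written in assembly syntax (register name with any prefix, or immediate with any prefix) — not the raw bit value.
r2

off 0x06: read ea 00 as big → 0xea00
  top 6b → 0x3a → pop [R]
  rd@[9:8]=0x2 ⇒ r2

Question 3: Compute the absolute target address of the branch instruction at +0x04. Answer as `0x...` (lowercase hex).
[04] fc 06 → 0xfc06
  top 6b → 0x3f → jz [J]
  imm: (w>>0)&0x3ff=0x6 → #6
  target = base 0x1622 + off 0x04 + 2 + imm 6 = 0x162e

0x162e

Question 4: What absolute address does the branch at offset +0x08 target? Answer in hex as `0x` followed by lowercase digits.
0x1622

off 0x08: read ff f6 as big → 0xfff6
  op=0xfff6>>10=0x3f ⇒ jz (J)
  [9:0] imm=1014 (s10→-10) = #-10
  target = base 0x1622 + off 0x08 + 2 + imm -10 = 0x1622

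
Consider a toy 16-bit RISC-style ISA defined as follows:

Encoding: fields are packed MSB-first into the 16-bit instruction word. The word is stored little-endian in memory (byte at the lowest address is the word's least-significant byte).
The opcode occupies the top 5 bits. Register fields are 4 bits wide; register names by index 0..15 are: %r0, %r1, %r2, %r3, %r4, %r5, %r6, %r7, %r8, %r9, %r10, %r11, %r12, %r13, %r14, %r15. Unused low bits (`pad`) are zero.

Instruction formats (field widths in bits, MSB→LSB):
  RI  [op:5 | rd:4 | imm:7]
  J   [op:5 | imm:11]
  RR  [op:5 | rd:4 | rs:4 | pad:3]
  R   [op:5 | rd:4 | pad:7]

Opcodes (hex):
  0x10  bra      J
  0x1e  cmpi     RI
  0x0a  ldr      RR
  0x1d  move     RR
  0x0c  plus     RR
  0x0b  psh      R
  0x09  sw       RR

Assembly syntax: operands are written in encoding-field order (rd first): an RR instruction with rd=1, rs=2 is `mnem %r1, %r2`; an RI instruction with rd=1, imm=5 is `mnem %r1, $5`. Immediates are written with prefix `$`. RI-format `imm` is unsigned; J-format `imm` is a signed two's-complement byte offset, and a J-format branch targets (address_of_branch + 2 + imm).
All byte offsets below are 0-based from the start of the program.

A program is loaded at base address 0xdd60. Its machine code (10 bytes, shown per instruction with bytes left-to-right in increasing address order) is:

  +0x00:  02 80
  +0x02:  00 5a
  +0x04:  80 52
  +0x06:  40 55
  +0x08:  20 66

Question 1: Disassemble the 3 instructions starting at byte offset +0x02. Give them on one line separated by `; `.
psh %r4; ldr %r5, %r0; ldr %r10, %r8

+0x02: 00 5a ⇒ word 0x5a00 (little)
  op=0x5a00>>11=0xb ⇒ psh (R)
  [10:7] rd=4 = %r4
+0x04: 80 52 ⇒ word 0x5280 (little)
  op=0x5280>>11=0xa ⇒ ldr (RR)
  [10:7] rd=5 = %r5
  [6:3] rs=0 = %r0
+0x06: 40 55 ⇒ word 0x5540 (little)
  op=0x5540>>11=0xa ⇒ ldr (RR)
  [10:7] rd=10 = %r10
  [6:3] rs=8 = %r8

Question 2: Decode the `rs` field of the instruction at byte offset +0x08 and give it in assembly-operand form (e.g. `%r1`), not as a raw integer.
@+08  little-endian(20 66) = 0x6620
  top 5b → 0xc → plus [RR]
  rd: (w>>7)&0xf=0xc → %r12
  rs: (w>>3)&0xf=0x4 → %r4

%r4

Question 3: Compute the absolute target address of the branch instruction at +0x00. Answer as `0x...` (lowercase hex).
[00] 02 80 → 0x8002
  top 5b → 0x10 → bra [J]
  imm: (w>>0)&0x7ff=0x2 → $2
  target = base 0xdd60 + off 0x00 + 2 + imm 2 = 0xdd64

0xdd64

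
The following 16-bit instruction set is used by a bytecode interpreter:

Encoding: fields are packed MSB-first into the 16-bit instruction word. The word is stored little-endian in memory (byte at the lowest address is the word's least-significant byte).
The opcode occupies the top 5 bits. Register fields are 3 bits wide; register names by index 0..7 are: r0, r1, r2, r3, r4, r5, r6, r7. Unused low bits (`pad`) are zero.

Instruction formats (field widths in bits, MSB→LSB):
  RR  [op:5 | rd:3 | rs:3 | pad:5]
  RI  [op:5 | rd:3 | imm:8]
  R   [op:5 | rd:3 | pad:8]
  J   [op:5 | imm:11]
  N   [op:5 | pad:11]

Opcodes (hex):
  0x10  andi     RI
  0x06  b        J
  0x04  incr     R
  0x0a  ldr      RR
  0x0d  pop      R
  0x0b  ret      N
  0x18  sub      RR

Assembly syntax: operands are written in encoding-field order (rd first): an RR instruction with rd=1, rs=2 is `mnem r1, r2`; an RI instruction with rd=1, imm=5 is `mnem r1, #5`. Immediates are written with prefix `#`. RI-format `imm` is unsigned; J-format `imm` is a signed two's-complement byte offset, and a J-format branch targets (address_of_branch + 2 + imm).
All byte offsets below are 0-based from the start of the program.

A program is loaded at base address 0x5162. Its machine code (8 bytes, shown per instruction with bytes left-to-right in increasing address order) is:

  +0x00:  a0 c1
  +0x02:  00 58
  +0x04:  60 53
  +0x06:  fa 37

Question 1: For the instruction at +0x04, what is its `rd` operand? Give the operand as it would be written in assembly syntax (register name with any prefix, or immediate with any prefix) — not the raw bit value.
@+04  little-endian(60 53) = 0x5360
  top 5b → 0xa → ldr [RR]
  rd: (w>>8)&0x7=0x3 → r3
  rs: (w>>5)&0x7=0x3 → r3

r3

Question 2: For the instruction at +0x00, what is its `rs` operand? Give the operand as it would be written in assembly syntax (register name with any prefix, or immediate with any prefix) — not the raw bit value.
off 0x00: read a0 c1 as little → 0xc1a0
  op=0xc1a0>>11=0x18 ⇒ sub (RR)
  rd: (w>>8)&0x7=0x1 → r1
  rs: (w>>5)&0x7=0x5 → r5

r5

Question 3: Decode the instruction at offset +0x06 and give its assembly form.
b #-6

+0x06: fa 37 ⇒ word 0x37fa (little)
  op=0x37fa>>11=0x6 ⇒ b (J)
  imm: (w>>0)&0x7ff=0x7fa (s11→-6) → #-6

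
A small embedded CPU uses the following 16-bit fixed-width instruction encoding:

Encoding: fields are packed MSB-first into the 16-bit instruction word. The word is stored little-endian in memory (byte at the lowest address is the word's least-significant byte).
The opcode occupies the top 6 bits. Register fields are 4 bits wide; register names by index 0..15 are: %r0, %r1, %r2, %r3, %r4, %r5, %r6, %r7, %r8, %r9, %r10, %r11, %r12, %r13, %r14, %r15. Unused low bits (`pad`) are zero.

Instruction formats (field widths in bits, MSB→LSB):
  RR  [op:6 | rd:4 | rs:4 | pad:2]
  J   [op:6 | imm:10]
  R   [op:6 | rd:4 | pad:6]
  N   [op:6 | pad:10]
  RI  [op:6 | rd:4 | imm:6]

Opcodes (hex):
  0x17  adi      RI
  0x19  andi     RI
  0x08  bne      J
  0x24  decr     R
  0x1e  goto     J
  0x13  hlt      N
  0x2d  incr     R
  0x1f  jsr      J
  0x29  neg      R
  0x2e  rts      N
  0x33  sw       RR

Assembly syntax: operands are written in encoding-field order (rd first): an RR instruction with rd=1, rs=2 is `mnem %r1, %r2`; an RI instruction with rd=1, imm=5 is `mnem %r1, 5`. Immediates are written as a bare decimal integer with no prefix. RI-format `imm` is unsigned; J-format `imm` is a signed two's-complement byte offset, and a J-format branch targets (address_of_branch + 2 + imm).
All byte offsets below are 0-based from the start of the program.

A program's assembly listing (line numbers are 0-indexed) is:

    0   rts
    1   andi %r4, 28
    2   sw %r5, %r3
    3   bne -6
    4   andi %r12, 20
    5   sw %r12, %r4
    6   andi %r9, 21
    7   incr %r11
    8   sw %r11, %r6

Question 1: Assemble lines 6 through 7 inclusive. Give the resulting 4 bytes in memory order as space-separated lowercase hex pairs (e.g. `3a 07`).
6. andi fields op=0x19:6|rd=9:4|imm=21:6 → word 6655h → 55 66
7. incr fields op=0x2d:6|rd=11:4|pad=0:6 → word b6c0h → c0 b6

55 66 c0 b6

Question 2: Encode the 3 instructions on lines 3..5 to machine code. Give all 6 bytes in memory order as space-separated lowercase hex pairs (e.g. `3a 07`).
line 3 (bne): pack op=0x8:6|imm=-6:10 = 0x23fa; little→ fa 23
line 4 (andi): pack op=0x19:6|rd=12:4|imm=20:6 = 0x6714; little→ 14 67
line 5 (sw): pack op=0x33:6|rd=12:4|rs=4:4|pad=0:2 = 0xcf10; little→ 10 cf

fa 23 14 67 10 cf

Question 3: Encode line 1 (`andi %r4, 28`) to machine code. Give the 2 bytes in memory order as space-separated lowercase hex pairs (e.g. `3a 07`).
line 1 (andi): pack op=0x19:6|rd=4:4|imm=28:6 = 0x651c; little→ 1c 65

1c 65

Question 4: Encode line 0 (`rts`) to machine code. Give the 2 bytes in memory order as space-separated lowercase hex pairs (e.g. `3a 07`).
0. rts fields op=0x2e:6|pad=0:10 → word b800h → 00 b8

00 b8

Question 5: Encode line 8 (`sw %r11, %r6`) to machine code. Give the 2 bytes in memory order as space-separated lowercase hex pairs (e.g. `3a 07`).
8. sw fields op=0x33:6|rd=11:4|rs=6:4|pad=0:2 → word ced8h → d8 ce

d8 ce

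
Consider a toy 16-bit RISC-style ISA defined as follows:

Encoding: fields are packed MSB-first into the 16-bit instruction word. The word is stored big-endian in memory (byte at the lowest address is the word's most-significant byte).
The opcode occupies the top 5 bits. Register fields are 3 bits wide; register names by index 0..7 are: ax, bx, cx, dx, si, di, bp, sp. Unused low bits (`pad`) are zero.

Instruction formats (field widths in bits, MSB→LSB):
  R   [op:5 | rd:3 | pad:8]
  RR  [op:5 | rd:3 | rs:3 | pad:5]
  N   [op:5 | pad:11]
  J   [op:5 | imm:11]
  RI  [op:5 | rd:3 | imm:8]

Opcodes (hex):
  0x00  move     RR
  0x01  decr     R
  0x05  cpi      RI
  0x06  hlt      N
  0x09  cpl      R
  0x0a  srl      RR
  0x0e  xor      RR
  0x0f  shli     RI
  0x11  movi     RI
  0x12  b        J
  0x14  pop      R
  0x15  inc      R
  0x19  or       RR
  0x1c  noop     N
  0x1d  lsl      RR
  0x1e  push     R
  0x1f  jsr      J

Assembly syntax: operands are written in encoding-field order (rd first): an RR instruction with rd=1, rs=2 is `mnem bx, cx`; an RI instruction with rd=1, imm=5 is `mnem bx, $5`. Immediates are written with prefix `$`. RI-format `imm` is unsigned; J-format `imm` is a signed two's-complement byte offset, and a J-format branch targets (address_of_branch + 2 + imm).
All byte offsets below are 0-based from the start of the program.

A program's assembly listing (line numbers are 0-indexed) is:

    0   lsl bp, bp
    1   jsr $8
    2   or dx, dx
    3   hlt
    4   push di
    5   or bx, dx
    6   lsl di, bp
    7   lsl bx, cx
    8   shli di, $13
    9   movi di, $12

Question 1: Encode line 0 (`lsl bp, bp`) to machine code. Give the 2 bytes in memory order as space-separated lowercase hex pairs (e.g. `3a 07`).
ee c0

0. lsl fields op=0x1d:5|rd=6:3|rs=6:3|pad=0:5 → word eec0h → ee c0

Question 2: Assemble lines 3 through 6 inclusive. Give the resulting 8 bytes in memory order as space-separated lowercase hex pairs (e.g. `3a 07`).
line 3 (hlt): pack op=0x6:5|pad=0:11 = 0x3000; big→ 30 00
line 4 (push): pack op=0x1e:5|rd=5:3|pad=0:8 = 0xf500; big→ f5 00
line 5 (or): pack op=0x19:5|rd=1:3|rs=3:3|pad=0:5 = 0xc960; big→ c9 60
line 6 (lsl): pack op=0x1d:5|rd=5:3|rs=6:3|pad=0:5 = 0xedc0; big→ ed c0

30 00 f5 00 c9 60 ed c0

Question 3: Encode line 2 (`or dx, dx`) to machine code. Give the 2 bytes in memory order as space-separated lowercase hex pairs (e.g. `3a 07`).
L2: or op=0x19:5|rd=3:3|rs=3:3|pad=0:5 ⇒ 0xcb60 ⇒ big cb 60

cb 60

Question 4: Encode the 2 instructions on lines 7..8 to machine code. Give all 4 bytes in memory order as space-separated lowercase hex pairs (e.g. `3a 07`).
e9 40 7d 0d

7. lsl fields op=0x1d:5|rd=1:3|rs=2:3|pad=0:5 → word e940h → e9 40
8. shli fields op=0xf:5|rd=5:3|imm=13:8 → word 7d0dh → 7d 0d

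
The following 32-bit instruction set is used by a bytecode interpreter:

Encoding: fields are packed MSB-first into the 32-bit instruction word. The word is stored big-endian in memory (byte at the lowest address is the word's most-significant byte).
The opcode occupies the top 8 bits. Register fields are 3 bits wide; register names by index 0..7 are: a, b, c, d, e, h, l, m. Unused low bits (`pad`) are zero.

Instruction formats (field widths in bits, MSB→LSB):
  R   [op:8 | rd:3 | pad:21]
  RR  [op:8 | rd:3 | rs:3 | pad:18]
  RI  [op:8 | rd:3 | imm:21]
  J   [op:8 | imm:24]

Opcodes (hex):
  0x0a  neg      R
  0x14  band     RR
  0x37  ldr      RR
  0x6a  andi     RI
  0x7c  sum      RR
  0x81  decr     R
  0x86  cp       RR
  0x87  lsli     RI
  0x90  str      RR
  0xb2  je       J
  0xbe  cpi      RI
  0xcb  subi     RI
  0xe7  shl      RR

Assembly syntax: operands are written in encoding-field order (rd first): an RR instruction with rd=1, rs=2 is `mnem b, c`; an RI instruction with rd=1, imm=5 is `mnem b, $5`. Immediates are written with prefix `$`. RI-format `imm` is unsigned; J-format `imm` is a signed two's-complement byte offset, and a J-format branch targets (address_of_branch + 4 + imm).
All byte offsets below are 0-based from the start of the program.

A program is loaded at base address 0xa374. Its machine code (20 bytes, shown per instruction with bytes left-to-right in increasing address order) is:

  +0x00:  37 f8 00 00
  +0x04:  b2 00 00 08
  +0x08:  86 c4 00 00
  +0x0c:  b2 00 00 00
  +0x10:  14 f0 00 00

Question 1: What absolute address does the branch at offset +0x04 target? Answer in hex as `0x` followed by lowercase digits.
0xa384

@+04  big-endian(b2 00 00 08) = 0xb2000008
  opcode bits[31:24]=0xb2: je/J
  imm: (w>>0)&0xffffff=0x8 → $8
  target = base 0xa374 + off 0x04 + 4 + imm 8 = 0xa384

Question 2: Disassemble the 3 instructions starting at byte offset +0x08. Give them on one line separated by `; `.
cp l, b; je $0; band m, e

+0x08: 86 c4 00 00 ⇒ word 0x86c40000 (big)
  top 8b → 0x86 → cp [RR]
  rd: (w>>21)&0x7=0x6 → l
  rs: (w>>18)&0x7=0x1 → b
+0x0c: b2 00 00 00 ⇒ word 0xb2000000 (big)
  top 8b → 0xb2 → je [J]
  imm: (w>>0)&0xffffff=0x0 → $0
+0x10: 14 f0 00 00 ⇒ word 0x14f00000 (big)
  top 8b → 0x14 → band [RR]
  rd: (w>>21)&0x7=0x7 → m
  rs: (w>>18)&0x7=0x4 → e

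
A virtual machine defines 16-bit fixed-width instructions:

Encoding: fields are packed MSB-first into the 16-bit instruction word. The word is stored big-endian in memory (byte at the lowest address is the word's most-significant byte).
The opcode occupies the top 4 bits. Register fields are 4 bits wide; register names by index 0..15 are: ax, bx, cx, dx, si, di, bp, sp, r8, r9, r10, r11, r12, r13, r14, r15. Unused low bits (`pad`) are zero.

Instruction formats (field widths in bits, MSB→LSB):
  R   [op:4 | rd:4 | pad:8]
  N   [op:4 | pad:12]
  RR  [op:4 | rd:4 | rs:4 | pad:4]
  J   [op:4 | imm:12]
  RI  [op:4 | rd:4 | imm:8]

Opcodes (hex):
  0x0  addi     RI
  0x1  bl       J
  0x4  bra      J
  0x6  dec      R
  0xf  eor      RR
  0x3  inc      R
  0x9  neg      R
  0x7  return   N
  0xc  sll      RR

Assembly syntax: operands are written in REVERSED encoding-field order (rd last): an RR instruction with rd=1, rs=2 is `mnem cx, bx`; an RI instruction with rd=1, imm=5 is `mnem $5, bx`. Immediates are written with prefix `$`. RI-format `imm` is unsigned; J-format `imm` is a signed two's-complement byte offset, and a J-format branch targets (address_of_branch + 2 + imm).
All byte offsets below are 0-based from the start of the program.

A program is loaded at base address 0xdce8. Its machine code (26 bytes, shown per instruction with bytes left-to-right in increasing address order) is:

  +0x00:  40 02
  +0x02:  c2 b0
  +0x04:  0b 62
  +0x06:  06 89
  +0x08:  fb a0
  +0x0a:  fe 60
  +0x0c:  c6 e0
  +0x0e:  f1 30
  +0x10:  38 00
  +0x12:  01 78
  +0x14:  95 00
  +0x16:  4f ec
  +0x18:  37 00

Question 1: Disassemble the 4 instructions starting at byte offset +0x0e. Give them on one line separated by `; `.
eor dx, bx; inc r8; addi $120, bx; neg di

+0x0e: f1 30 ⇒ word 0xf130 (big)
  opcode bits[15:12]=0xf: eor/RR
  rd: (w>>8)&0xf=0x1 → bx
  rs: (w>>4)&0xf=0x3 → dx
+0x10: 38 00 ⇒ word 0x3800 (big)
  opcode bits[15:12]=0x3: inc/R
  rd: (w>>8)&0xf=0x8 → r8
+0x12: 01 78 ⇒ word 0x0178 (big)
  opcode bits[15:12]=0x0: addi/RI
  rd: (w>>8)&0xf=0x1 → bx
  imm: (w>>0)&0xff=0x78 → $120
+0x14: 95 00 ⇒ word 0x9500 (big)
  opcode bits[15:12]=0x9: neg/R
  rd: (w>>8)&0xf=0x5 → di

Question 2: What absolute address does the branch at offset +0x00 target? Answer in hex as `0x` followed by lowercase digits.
0xdcec

off 0x00: read 40 02 as big → 0x4002
  top 4b → 0x4 → bra [J]
  imm: (w>>0)&0xfff=0x2 → $2
  target = base 0xdce8 + off 0x00 + 2 + imm 2 = 0xdcec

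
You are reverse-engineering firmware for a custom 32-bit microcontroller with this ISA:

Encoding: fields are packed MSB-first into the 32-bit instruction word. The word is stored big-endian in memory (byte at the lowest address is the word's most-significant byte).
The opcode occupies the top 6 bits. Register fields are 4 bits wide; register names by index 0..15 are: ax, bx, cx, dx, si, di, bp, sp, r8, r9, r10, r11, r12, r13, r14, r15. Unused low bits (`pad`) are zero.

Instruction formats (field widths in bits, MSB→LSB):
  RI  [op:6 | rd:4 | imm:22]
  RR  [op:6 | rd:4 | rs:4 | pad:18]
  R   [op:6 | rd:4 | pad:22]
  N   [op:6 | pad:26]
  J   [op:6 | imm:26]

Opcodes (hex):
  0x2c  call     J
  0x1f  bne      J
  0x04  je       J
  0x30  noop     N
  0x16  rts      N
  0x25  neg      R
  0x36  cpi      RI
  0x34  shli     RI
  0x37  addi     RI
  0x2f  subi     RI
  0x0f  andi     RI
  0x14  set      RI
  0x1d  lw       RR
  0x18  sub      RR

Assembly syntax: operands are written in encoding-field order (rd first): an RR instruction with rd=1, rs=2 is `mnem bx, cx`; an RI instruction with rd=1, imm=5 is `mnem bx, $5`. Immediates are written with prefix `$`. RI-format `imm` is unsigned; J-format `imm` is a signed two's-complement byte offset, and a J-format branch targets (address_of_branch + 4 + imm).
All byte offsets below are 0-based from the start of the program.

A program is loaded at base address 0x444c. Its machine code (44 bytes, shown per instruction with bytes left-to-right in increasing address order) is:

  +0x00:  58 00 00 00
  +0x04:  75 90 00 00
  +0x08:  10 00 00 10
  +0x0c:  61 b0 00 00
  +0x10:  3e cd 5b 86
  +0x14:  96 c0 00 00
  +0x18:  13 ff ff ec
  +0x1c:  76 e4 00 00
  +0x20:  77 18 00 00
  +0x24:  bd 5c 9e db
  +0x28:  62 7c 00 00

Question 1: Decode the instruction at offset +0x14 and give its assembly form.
[14] 96 c0 00 00 → 0x96c00000
  opcode bits[31:26]=0x25: neg/R
  rd@[25:22]=0xb ⇒ r11

neg r11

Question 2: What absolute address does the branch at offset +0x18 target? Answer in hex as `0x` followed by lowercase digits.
0x4454

[18] 13 ff ff ec → 0x13ffffec
  top 6b → 0x4 → je [J]
  [25:0] imm=67108844 (s26→-20) = $-20
  target = base 0x444c + off 0x18 + 4 + imm -20 = 0x4454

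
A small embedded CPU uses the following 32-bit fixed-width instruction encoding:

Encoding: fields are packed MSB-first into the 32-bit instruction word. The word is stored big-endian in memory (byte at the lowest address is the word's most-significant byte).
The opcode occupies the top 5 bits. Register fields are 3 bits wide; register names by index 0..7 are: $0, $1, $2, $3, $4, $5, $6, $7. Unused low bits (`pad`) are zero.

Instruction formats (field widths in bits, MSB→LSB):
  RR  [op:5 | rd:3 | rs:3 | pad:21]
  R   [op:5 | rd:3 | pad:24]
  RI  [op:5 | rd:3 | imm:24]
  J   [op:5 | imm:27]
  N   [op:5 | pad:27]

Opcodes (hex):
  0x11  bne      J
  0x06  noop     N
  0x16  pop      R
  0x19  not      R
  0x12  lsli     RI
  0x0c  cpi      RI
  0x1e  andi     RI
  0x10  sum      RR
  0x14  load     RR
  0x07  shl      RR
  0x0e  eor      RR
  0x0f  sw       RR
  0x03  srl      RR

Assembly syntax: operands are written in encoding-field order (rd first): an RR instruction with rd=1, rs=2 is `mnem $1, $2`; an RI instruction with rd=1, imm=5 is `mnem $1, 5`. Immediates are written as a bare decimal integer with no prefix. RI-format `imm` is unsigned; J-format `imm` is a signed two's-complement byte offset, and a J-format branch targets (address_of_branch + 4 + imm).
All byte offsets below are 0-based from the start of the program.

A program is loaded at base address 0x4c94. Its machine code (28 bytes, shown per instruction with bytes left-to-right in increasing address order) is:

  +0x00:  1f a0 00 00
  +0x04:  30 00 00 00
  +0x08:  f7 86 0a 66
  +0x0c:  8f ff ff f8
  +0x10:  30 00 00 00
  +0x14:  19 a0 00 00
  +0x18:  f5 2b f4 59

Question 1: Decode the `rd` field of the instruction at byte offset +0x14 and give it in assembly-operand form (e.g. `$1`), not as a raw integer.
$1

off 0x14: read 19 a0 00 00 as big → 0x19a00000
  opcode bits[31:27]=0x3: srl/RR
  rd: (w>>24)&0x7=0x1 → $1
  rs: (w>>21)&0x7=0x5 → $5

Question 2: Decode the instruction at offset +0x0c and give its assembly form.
bne -8

@+0c  big-endian(8f ff ff f8) = 0x8ffffff8
  opcode bits[31:27]=0x11: bne/J
  [26:0] imm=134217720 (s27→-8) = -8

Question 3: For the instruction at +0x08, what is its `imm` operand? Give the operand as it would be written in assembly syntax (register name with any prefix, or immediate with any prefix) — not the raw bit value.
8784486

off 0x08: read f7 86 0a 66 as big → 0xf7860a66
  opcode bits[31:27]=0x1e: andi/RI
  rd: (w>>24)&0x7=0x7 → $7
  imm: (w>>0)&0xffffff=0x860a66 → 8784486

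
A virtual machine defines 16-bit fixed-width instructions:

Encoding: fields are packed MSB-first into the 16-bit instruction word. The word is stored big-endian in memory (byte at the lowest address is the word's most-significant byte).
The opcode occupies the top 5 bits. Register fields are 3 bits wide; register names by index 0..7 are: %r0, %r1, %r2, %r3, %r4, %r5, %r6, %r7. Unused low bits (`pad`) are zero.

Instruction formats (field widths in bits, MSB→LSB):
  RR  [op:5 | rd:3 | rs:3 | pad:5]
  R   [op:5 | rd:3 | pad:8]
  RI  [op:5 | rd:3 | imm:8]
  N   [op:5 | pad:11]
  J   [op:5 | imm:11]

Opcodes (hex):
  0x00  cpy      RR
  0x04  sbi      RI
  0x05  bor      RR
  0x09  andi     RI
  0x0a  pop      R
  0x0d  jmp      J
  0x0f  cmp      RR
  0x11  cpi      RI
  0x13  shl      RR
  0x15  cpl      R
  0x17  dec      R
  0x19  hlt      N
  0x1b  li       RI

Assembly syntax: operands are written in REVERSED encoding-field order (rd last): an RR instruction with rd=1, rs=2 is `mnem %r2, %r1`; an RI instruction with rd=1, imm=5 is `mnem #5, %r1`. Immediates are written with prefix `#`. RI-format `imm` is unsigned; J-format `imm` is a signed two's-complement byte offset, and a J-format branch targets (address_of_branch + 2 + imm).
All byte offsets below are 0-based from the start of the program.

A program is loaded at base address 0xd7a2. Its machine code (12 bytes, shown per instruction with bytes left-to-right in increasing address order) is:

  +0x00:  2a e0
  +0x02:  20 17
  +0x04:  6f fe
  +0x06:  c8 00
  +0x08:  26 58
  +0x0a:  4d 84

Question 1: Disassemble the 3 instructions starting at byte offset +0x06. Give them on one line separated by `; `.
@+06  big-endian(c8 00) = 0xc800
  op=0xc800>>11=0x19 ⇒ hlt (N)
@+08  big-endian(26 58) = 0x2658
  op=0x2658>>11=0x4 ⇒ sbi (RI)
  [10:8] rd=6 = %r6
  [7:0] imm=88 = #88
@+0a  big-endian(4d 84) = 0x4d84
  op=0x4d84>>11=0x9 ⇒ andi (RI)
  [10:8] rd=5 = %r5
  [7:0] imm=132 = #132

hlt; sbi #88, %r6; andi #132, %r5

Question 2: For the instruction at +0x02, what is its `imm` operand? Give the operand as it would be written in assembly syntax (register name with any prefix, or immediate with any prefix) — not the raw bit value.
@+02  big-endian(20 17) = 0x2017
  top 5b → 0x4 → sbi [RI]
  rd@[10:8]=0x0 ⇒ %r0
  imm@[7:0]=0x17 ⇒ #23

#23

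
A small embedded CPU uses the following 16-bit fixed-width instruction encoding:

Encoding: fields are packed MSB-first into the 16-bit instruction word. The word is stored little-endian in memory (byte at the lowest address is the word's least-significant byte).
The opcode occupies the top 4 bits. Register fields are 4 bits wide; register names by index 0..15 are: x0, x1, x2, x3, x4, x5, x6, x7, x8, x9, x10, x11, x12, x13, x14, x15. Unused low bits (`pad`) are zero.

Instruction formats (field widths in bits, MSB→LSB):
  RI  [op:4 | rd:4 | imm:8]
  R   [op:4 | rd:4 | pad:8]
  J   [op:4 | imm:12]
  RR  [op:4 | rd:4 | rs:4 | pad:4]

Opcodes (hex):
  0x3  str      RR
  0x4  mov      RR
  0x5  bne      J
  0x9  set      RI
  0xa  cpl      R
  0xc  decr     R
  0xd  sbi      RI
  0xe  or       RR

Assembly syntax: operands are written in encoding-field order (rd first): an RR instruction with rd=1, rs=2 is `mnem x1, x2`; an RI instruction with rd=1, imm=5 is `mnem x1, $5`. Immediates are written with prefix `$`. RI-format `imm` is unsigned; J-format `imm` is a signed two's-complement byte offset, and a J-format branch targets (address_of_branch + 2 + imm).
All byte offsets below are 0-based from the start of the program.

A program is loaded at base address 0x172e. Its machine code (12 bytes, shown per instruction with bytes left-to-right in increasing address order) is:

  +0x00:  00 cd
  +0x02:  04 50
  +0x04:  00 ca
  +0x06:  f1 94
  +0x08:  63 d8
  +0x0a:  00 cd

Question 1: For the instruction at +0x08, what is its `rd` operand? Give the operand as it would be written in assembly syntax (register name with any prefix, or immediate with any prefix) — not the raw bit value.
x8

@+08  little-endian(63 d8) = 0xd863
  top 4b → 0xd → sbi [RI]
  rd: (w>>8)&0xf=0x8 → x8
  imm: (w>>0)&0xff=0x63 → $99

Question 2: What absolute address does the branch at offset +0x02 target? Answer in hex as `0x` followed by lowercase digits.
0x1736

off 0x02: read 04 50 as little → 0x5004
  top 4b → 0x5 → bne [J]
  imm@[11:0]=0x4 ⇒ $4
  target = base 0x172e + off 0x02 + 2 + imm 4 = 0x1736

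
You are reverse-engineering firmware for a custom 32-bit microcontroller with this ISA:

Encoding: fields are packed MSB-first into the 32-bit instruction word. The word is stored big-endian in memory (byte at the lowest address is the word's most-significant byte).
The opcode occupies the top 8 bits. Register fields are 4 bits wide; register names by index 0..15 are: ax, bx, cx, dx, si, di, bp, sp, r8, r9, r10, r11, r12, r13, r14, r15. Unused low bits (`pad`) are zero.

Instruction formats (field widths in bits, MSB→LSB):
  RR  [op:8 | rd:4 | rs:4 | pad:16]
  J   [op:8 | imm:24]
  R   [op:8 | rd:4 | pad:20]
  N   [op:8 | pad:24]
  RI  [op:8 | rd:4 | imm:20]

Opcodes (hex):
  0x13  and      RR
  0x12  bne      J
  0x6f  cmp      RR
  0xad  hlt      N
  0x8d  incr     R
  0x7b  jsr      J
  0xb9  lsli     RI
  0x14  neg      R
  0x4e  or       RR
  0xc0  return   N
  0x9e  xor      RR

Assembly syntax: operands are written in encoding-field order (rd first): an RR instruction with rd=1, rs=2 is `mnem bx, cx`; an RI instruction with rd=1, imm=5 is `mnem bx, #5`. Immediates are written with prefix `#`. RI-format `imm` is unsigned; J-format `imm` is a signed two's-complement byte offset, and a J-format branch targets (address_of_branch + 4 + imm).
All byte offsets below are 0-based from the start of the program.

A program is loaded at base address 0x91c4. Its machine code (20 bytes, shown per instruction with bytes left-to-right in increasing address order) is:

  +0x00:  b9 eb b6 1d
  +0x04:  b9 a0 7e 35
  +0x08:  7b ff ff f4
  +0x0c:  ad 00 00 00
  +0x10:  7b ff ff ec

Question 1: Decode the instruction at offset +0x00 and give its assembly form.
[00] b9 eb b6 1d → 0xb9ebb61d
  top 8b → 0xb9 → lsli [RI]
  rd@[23:20]=0xe ⇒ r14
  imm@[19:0]=0xbb61d ⇒ #767517

lsli r14, #767517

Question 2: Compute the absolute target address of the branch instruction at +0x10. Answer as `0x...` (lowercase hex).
[10] 7b ff ff ec → 0x7bffffec
  op=0x7bffffec>>24=0x7b ⇒ jsr (J)
  imm: (w>>0)&0xffffff=0xffffec (s24→-20) → #-20
  target = base 0x91c4 + off 0x10 + 4 + imm -20 = 0x91c4

0x91c4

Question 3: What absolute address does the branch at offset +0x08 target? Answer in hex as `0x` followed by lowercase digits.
0x91c4

off 0x08: read 7b ff ff f4 as big → 0x7bfffff4
  op=0x7bfffff4>>24=0x7b ⇒ jsr (J)
  [23:0] imm=16777204 (s24→-12) = #-12
  target = base 0x91c4 + off 0x08 + 4 + imm -12 = 0x91c4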